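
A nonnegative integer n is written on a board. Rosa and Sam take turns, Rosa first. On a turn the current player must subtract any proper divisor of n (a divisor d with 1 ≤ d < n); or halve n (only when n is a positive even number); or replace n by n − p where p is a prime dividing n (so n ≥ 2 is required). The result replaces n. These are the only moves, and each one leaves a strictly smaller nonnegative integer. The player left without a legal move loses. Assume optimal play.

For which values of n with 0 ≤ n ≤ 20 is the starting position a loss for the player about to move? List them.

Compute win/loss labels from the base case upward. A position with no move is L. Any other position is W if it can reach an L in one move, else L.
n=0: no move → L
n=1: no move → L
n=2: W (go to 0, an L position)
n=3: W (go to 0, an L position)
n=4: L (options 2(W), 3(W) are all W)
n=5: W (go to 0, an L position)
n=6: W (go to 4, an L position)
n=7: W (go to 0, an L position)
n=8: W (go to 4, an L position)
n=9: L (options 6(W), 8(W) are all W)
n=10: W (go to 9, an L position)
n=11: W (go to 0, an L position)
n=12: W (go to 9, an L position)
n=13: W (go to 0, an L position)
n=14: L (options 7(W), 12(W), 13(W) are all W)
n=15: W (go to 14, an L position)
n=16: W (go to 14, an L position)
n=17: W (go to 0, an L position)
n=18: W (go to 9, an L position)
n=19: W (go to 0, an L position)
n=20: L (options 10(W), 15(W), 16(W), 18(W), 19(W) are all W)
Reading off the rows marked L gives the requested list; there are 6 such values of n.

0, 1, 4, 9, 14, 20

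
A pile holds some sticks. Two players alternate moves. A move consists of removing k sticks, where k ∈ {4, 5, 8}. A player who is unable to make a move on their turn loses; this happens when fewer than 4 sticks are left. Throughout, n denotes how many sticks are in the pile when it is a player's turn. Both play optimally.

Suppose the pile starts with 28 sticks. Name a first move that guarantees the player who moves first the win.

Remove 4, leaving 24.

Label each position W (a win for the player to move) or L (a loss). A position with no legal move is L; any other position is W exactly when some move reaches an L, and L when every move reaches a W.
n=0: no move → L
n=1: no move → L
n=2: no move → L
n=3: no move → L
n=4: reaches L-position 0 → W
n=5: reaches L-position 1 → W
n=6: reaches L-position 2 → W
n=7: reaches L-position 3 → W
n=8: reaches L-position 3 → W
n=9: reaches L-position 1 → W
n=10: reaches L-position 2 → W
n=11: reaches L-position 3 → W
n=12: only reaches 8(W), 7(W), 4(W), all W → L
n=13: only reaches 9(W), 8(W), 5(W), all W → L
n=14: only reaches 10(W), 9(W), 6(W), all W → L
n=15: only reaches 11(W), 10(W), 7(W), all W → L
n=16: reaches L-position 12 → W
n=17: reaches L-position 13 → W
n=18: reaches L-position 14 → W
n=19: reaches L-position 15 → W
n=20: reaches L-position 15 → W
n=21: reaches L-position 13 → W
n=22: reaches L-position 14 → W
n=23: reaches L-position 15 → W
n=24: only reaches 20(W), 19(W), 16(W), all W → L
n=25: only reaches 21(W), 20(W), 17(W), all W → L
n=26: only reaches 22(W), 21(W), 18(W), all W → L
n=27: only reaches 23(W), 22(W), 19(W), all W → L
n=28: reaches L-position 24 → W
From 28, the L positions reachable in one move are: 24.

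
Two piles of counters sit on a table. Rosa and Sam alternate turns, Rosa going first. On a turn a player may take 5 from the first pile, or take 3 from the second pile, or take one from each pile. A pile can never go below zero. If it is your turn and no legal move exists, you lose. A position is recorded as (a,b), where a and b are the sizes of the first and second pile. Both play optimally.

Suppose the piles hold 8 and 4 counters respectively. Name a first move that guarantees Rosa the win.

Compute win/loss labels from the base case upward. A position with no move is L. Any other position is W if it can reach an L in one move, else L.
No move ever increases a pile, so every position that can arise here has a ≤ 8 and b ≤ 4; it is enough to label the cells with 0 ≤ a ≤ 8 and 0 ≤ b ≤ 4.
Every move lowers a or b (never raises either), so fill the grid row by row in increasing a, and left to right within a row: each cell's successors are then already labelled.
      b=0  b=1  b=2  b=3  b=4
a=0:    L    L    L    W    W
a=1:    L    W    W    W    L
a=2:    L    W    L    W    L
a=3:    L    W    L    W    L
a=4:    L    W    L    W    L
a=5:    W    W    W    W    L
a=6:    W    L    L    L    W
a=7:    W    L    W    W    W
a=8:    W    L    W    L    W
Cells with no legal move (terminal, hence L): (0,0), (0,1), (0,2), (1,0), (2,0), (3,0), (4,0).
The remaining L cells, each justified by listing all of its moves:
(1,4): only reaches (1,1)(W), (0,3)(W), all W → L
(2,2): only reaches (1,1)(W), which is W → L
(2,4): only reaches (2,1)(W), (1,3)(W), all W → L
(3,2): only reaches (2,1)(W), which is W → L
(3,4): only reaches (3,1)(W), (2,3)(W), all W → L
(4,2): only reaches (3,1)(W), which is W → L
(4,4): only reaches (4,1)(W), (3,3)(W), all W → L
(5,4): only reaches (0,4)(W), (5,1)(W), (4,3)(W), all W → L
(6,1): only reaches (1,1)(W), (5,0)(W), all W → L
(6,2): only reaches (1,2)(W), (5,1)(W), all W → L
(6,3): only reaches (1,3)(W), (6,0)(W), (5,2)(W), all W → L
(7,1): only reaches (2,1)(W), (6,0)(W), all W → L
(8,1): only reaches (3,1)(W), (7,0)(W), all W → L
(8,3): only reaches (3,3)(W), (8,0)(W), (7,2)(W), all W → L
Every other cell has at least one move into one of the L cells above, so it is W.
From (8,4), the L positions reachable in one move are: (3,4), (8,1). Any move reaching one of these is winning.

Move to (3,4).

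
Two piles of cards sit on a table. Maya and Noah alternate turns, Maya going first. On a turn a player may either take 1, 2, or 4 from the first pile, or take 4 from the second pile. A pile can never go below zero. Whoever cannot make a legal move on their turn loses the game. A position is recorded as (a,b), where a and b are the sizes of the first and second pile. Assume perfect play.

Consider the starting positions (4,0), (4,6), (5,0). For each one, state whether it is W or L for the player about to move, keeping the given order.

Compute win/loss labels from the base case upward. A position with no move is L. Any other position is W if it can reach an L in one move, else L.
No move ever increases a pile, so every position that can arise here has a ≤ 5 and b ≤ 6; it is enough to label the cells with 0 ≤ a ≤ 5 and 0 ≤ b ≤ 6.
Every move lowers a or b (never raises either), so fill the grid row by row in increasing a, and left to right within a row: each cell's successors are then already labelled.
      b=0  b=1  b=2  b=3  b=4  b=5  b=6
a=0:    L    L    L    L    W    W    W
a=1:    W    W    W    W    L    L    L
a=2:    W    W    W    W    W    W    W
a=3:    L    L    L    L    W    W    W
a=4:    W    W    W    W    L    L    L
a=5:    W    W    W    W    W    W    W
Cells with no legal move (terminal, hence L): (0,0), (0,1), (0,2), (0,3).
The remaining L cells, each justified by listing all of its moves:
(1,4): L (options (0,4)(W), (1,0)(W) are all W)
(1,5): L (options (0,5)(W), (1,1)(W) are all W)
(1,6): L (options (0,6)(W), (1,2)(W) are all W)
(3,0): L (options (2,0)(W), (1,0)(W) are all W)
(3,1): L (options (2,1)(W), (1,1)(W) are all W)
(3,2): L (options (2,2)(W), (1,2)(W) are all W)
(3,3): L (options (2,3)(W), (1,3)(W) are all W)
(4,4): L (options (3,4)(W), (2,4)(W), (0,4)(W), (4,0)(W) are all W)
(4,5): L (options (3,5)(W), (2,5)(W), (0,5)(W), (4,1)(W) are all W)
(4,6): L (options (3,6)(W), (2,6)(W), (0,6)(W), (4,2)(W) are all W)
Every other cell has at least one move into one of the L cells above, so it is W.
(4,0): the move to (3,0) reaches an L cell, so W
(4,6): one of the L cells justified above, so L
(5,0): the move to (3,0) reaches an L cell, so W

(4,0): W, (4,6): L, (5,0): W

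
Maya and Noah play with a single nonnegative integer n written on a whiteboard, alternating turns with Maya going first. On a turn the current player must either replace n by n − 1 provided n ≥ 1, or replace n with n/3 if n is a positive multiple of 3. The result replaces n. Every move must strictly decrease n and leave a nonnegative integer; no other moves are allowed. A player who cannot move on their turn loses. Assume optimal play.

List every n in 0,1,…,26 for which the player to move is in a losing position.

0, 2, 4, 7, 9, 11, 13, 15, 17, 19, 22, 24, 26

Label each position W (a win for the player to move) or L (a loss). A position with no legal move is L; any other position is W exactly when some move reaches an L, and L when every move reaches a W.
n=0: no move → L
n=1: →0(L), so W
n=2: →1(W) only, which is W, so L
n=3: →2(L), so W
n=4: →3(W) only, which is W, so L
n=5: →4(L), so W
n=6: →2(L), so W
n=7: →6(W) only, which is W, so L
n=8: →7(L), so W
n=9: →3(W), 8(W) — all W, so L
n=10: →9(L), so W
n=11: →10(W) only, which is W, so L
n=12: →4(L), so W
n=13: →12(W) only, which is W, so L
n=14: →13(L), so W
n=15: →5(W), 14(W) — all W, so L
n=16: →15(L), so W
n=17: →16(W) only, which is W, so L
n=18: →17(L), so W
n=19: →18(W) only, which is W, so L
n=20: →19(L), so W
n=21: →7(L), so W
n=22: →21(W) only, which is W, so L
n=23: →22(L), so W
n=24: →8(W), 23(W) — all W, so L
n=25: →24(L), so W
n=26: →25(W) only, which is W, so L
The losing starting values of n are exactly the entries labelled L in this table (13 of them).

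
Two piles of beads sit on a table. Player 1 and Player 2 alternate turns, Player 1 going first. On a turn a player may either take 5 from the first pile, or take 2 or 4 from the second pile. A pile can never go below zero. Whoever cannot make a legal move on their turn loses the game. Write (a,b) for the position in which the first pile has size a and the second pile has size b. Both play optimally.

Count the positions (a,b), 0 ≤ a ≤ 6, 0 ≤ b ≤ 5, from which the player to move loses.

14

Use the standard recursion: the mover loses at a terminal position; elsewhere, the mover wins exactly when some move hands the opponent an L position.
Every move lowers a or b (never raises either), so fill the grid row by row in increasing a, and left to right within a row: each cell's successors are then already labelled.
      b=0  b=1  b=2  b=3  b=4  b=5
a=0:    L    L    W    W    W    W
a=1:    L    L    W    W    W    W
a=2:    L    L    W    W    W    W
a=3:    L    L    W    W    W    W
a=4:    L    L    W    W    W    W
a=5:    W    W    L    L    W    W
a=6:    W    W    L    L    W    W
Cells with no legal move (terminal, hence L): (0,0), (0,1), (1,0), (1,1), (2,0), (2,1), (3,0), (3,1), (4,0), (4,1).
The remaining L cells, each justified by listing all of its moves:
(5,2): →(0,2)(W), (5,0)(W) — all W, so L
(5,3): →(0,3)(W), (5,1)(W) — all W, so L
(6,2): →(1,2)(W), (6,0)(W) — all W, so L
(6,3): →(1,3)(W), (6,1)(W) — all W, so L
Every other cell has at least one move into one of the L cells above, so it is W.
L cells per row: a=0: 2, a=1: 2, a=2: 2, a=3: 2, a=4: 2, a=5: 2, a=6: 2; total 14.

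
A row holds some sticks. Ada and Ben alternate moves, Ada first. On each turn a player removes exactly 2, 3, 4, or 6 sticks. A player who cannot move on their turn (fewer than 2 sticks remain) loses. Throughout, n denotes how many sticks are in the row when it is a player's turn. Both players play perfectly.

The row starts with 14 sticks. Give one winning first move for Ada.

Remove 6, leaving 8.

Use the standard recursion: the mover loses at a terminal position; elsewhere, the mover wins exactly when some move hands the opponent an L position.
n=0: no move → L
n=1: no move → L
n=2: reaches L-position 0 → W
n=3: reaches L-position 1 → W
n=4: reaches L-position 1 → W
n=5: reaches L-position 1 → W
n=6: reaches L-position 0 → W
n=7: reaches L-position 1 → W
n=8: only reaches 6(W), 5(W), 4(W), 2(W), all W → L
n=9: only reaches 7(W), 6(W), 5(W), 3(W), all W → L
n=10: reaches L-position 8 → W
n=11: reaches L-position 9 → W
n=12: reaches L-position 9 → W
n=13: reaches L-position 9 → W
n=14: reaches L-position 8 → W
From 14, the L positions reachable in one move are: 8.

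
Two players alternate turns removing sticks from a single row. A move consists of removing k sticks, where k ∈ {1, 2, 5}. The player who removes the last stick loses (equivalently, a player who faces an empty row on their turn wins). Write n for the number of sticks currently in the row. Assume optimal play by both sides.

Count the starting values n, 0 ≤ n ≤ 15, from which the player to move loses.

Build the W/L table. Terminal = W. A non-terminal position is W if it has a move to some L; otherwise it is L.
n=0: no move; the opponent has just taken the last stick and therefore loses → W
n=1: only reaches 0(W), which is W → L
n=2: reaches L-position 1 → W
n=3: reaches L-position 1 → W
n=4: only reaches 3(W), 2(W), all W → L
n=5: reaches L-position 4 → W
n=6: reaches L-position 4 → W
n=7: only reaches 6(W), 5(W), 2(W), all W → L
n=8: reaches L-position 7 → W
n=9: reaches L-position 7 → W
n=10: only reaches 9(W), 8(W), 5(W), all W → L
n=11: reaches L-position 10 → W
n=12: reaches L-position 10 → W
n=13: only reaches 12(W), 11(W), 8(W), all W → L
n=14: reaches L-position 13 → W
n=15: reaches L-position 13 → W
L entries with 0 ≤ n ≤ 15: n = 1, 4, 7, 10, 13; that makes 5.

5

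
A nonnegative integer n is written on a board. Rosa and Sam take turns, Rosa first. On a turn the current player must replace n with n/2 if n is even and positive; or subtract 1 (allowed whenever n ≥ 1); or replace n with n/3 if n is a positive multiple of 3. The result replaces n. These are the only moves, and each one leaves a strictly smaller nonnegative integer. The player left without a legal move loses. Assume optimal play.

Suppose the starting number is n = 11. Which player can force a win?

Label each position W (a win for the player to move) or L (a loss). A position with no legal move is L; any other position is W exactly when some move reaches an L, and L when every move reaches a W.
n=0: no move → L
n=1: reaches L-position 0 → W
n=2: only reaches 1(W), which is W → L
n=3: reaches L-position 2 → W
n=4: reaches L-position 2 → W
n=5: only reaches 4(W), which is W → L
n=6: reaches L-position 2 → W
n=7: only reaches 6(W), which is W → L
n=8: reaches L-position 7 → W
n=9: only reaches 3(W), 8(W), all W → L
n=10: reaches L-position 5 → W
n=11: only reaches 10(W), which is W → L
The starting position 11 is L: whatever Rosa does, the opponent receives a W position.

Sam wins.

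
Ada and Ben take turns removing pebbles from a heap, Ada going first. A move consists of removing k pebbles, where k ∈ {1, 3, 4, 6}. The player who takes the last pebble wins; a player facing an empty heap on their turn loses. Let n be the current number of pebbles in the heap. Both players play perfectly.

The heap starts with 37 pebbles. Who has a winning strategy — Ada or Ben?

Label each position W (a win for the player to move) or L (a loss). A position with no legal move is L; any other position is W exactly when some move reaches an L, and L when every move reaches a W.
n=0: no move → L
n=1: can move to 0, which is L ⇒ W
n=2: the only move is to 1(W), a W ⇒ L
n=3: can move to 2, which is L ⇒ W
n=4: can move to 0, which is L ⇒ W
n=5: can move to 2, which is L ⇒ W
n=6: can move to 2, which is L ⇒ W
n=7: moves to 6(W), 4(W), 3(W), 1(W); every one is W ⇒ L
n=8: can move to 7, which is L ⇒ W
n=9: moves to 8(W), 6(W), 5(W), 3(W); every one is W ⇒ L
n=10: can move to 9, which is L ⇒ W
n=11: can move to 7, which is L ⇒ W
n=12: can move to 9, which is L ⇒ W
n=13: can move to 9, which is L ⇒ W
n=14: moves to 13(W), 11(W), 10(W), 8(W); every one is W ⇒ L
n=15: can move to 14, which is L ⇒ W
n=16: moves to 15(W), 13(W), 12(W), 10(W); every one is W ⇒ L
n=17: can move to 16, which is L ⇒ W
n=18: can move to 14, which is L ⇒ W
n=19: can move to 16, which is L ⇒ W
n=20: can move to 16, which is L ⇒ W
n=21: moves to 20(W), 18(W), 17(W), 15(W); every one is W ⇒ L
n=22: can move to 21, which is L ⇒ W
n=23: moves to 22(W), 20(W), 19(W), 17(W); every one is W ⇒ L
n=24: can move to 23, which is L ⇒ W
n=25: can move to 21, which is L ⇒ W
n=26: can move to 23, which is L ⇒ W
n=27: can move to 23, which is L ⇒ W
n=28: moves to 27(W), 25(W), 24(W), 22(W); every one is W ⇒ L
n=29: can move to 28, which is L ⇒ W
n=30: moves to 29(W), 27(W), 26(W), 24(W); every one is W ⇒ L
n=31: can move to 30, which is L ⇒ W
n=32: can move to 28, which is L ⇒ W
n=33: can move to 30, which is L ⇒ W
n=34: can move to 30, which is L ⇒ W
n=35: moves to 34(W), 32(W), 31(W), 29(W); every one is W ⇒ L
n=36: can move to 35, which is L ⇒ W
n=37: moves to 36(W), 34(W), 33(W), 31(W); every one is W ⇒ L
Every move from 37 reaches a W position, so the mover loses.

Ben wins.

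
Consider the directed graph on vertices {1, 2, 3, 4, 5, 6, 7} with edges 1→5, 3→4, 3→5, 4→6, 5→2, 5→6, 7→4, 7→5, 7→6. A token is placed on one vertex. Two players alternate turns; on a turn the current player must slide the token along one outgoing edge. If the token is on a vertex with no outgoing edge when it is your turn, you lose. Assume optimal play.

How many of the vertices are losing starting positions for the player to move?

4

Compute win/loss labels from the base case upward. A position with no move is L. Any other position is W if it can reach an L in one move, else L.
Every edge goes from a vertex to one that appears earlier in the order 6, 2, 5, 4, 3, 1, 7, so processing vertices in that order labels each vertex after all of its successors.
6: no outgoing edge → L
2: no outgoing edge → L
5: reaches L-position 2 → W
4: reaches L-position 6 → W
3: only reaches 4(W), 5(W), all W → L
1: only reaches 5(W), which is W → L
7: reaches L-position 6 → W
The L vertices are 1, 2, 3, 6; that is 4 in all.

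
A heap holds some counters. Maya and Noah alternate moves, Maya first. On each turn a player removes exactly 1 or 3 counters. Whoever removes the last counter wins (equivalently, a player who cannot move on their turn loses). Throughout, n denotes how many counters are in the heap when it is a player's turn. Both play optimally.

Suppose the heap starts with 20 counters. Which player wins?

Use the standard recursion: the mover loses at a terminal position; elsewhere, the mover wins exactly when some move hands the opponent an L position.
n=0: no move → L
n=1: →0(L), so W
n=2: →1(W) only, which is W, so L
n=3: →2(L), so W
n=4: →3(W), 1(W) — all W, so L
n=5: →4(L), so W
n=6: →5(W), 3(W) — all W, so L
n=7: →6(L), so W
n=8: →7(W), 5(W) — all W, so L
n=9: →8(L), so W
n=10: →9(W), 7(W) — all W, so L
n=11: →10(L), so W
n=12: →11(W), 9(W) — all W, so L
n=13: →12(L), so W
n=14: →13(W), 11(W) — all W, so L
n=15: →14(L), so W
n=16: →15(W), 13(W) — all W, so L
n=17: →16(L), so W
n=18: →17(W), 15(W) — all W, so L
n=19: →18(L), so W
n=20: →19(W), 17(W) — all W, so L
Every move from 20 reaches a W position, so the mover loses.

Noah wins.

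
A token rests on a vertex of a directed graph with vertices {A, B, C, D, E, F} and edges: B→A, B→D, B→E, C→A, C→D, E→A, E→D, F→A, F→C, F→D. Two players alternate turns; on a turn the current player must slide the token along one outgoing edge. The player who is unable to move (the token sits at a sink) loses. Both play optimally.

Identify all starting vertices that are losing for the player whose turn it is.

A, D

Build the W/L table. Terminal = L. A non-terminal position is W if it has a move to some L; otherwise it is L.
Every edge goes from a vertex to one that appears earlier in the order A, D, E, B, C, F, so processing vertices in that order labels each vertex after all of its successors.
A: no outgoing edge → L
D: no outgoing edge → L
E: W (go to D, an L position)
B: W (go to D, an L position)
C: W (go to D, an L position)
F: W (go to D, an L position)
Reading off the rows marked L gives the requested list; there are 2 such vertices.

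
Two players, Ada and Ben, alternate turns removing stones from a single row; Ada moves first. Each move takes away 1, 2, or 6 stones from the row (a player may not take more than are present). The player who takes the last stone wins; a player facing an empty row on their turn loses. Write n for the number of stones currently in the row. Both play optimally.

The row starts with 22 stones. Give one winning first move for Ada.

Compute win/loss labels from the base case upward. A position with no move is L. Any other position is W if it can reach an L in one move, else L.
n=0: no move → L
n=1: can move to 0, which is L ⇒ W
n=2: can move to 0, which is L ⇒ W
n=3: moves to 2(W), 1(W); every one is W ⇒ L
n=4: can move to 3, which is L ⇒ W
n=5: can move to 3, which is L ⇒ W
n=6: can move to 0, which is L ⇒ W
n=7: moves to 6(W), 5(W), 1(W); every one is W ⇒ L
n=8: can move to 7, which is L ⇒ W
n=9: can move to 7, which is L ⇒ W
n=10: moves to 9(W), 8(W), 4(W); every one is W ⇒ L
n=11: can move to 10, which is L ⇒ W
n=12: can move to 10, which is L ⇒ W
n=13: can move to 7, which is L ⇒ W
n=14: moves to 13(W), 12(W), 8(W); every one is W ⇒ L
n=15: can move to 14, which is L ⇒ W
n=16: can move to 14, which is L ⇒ W
n=17: moves to 16(W), 15(W), 11(W); every one is W ⇒ L
n=18: can move to 17, which is L ⇒ W
n=19: can move to 17, which is L ⇒ W
n=20: can move to 14, which is L ⇒ W
n=21: moves to 20(W), 19(W), 15(W); every one is W ⇒ L
n=22: can move to 21, which is L ⇒ W
From 22, the L positions reachable in one move are: 21.

Remove 1, leaving 21.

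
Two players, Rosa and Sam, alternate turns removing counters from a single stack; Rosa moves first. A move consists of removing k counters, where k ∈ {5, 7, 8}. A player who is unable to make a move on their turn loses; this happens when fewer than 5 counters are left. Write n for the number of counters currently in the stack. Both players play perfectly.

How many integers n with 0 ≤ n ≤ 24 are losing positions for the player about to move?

10

Compute win/loss labels from the base case upward. A position with no move is L. Any other position is W if it can reach an L in one move, else L.
n=0: no move → L
n=1: no move → L
n=2: no move → L
n=3: no move → L
n=4: no move → L
n=5: reaches L-position 0 → W
n=6: reaches L-position 1 → W
n=7: reaches L-position 2 → W
n=8: reaches L-position 3 → W
n=9: reaches L-position 4 → W
n=10: reaches L-position 3 → W
n=11: reaches L-position 4 → W
n=12: reaches L-position 4 → W
n=13: only reaches 8(W), 6(W), 5(W), all W → L
n=14: only reaches 9(W), 7(W), 6(W), all W → L
n=15: only reaches 10(W), 8(W), 7(W), all W → L
n=16: only reaches 11(W), 9(W), 8(W), all W → L
n=17: only reaches 12(W), 10(W), 9(W), all W → L
n=18: reaches L-position 13 → W
n=19: reaches L-position 14 → W
n=20: reaches L-position 15 → W
n=21: reaches L-position 16 → W
n=22: reaches L-position 17 → W
n=23: reaches L-position 16 → W
n=24: reaches L-position 17 → W
L entries with 0 ≤ n ≤ 24: n = 0, 1, 2, 3, 4, 13, 14, 15, 16, 17; that makes 10.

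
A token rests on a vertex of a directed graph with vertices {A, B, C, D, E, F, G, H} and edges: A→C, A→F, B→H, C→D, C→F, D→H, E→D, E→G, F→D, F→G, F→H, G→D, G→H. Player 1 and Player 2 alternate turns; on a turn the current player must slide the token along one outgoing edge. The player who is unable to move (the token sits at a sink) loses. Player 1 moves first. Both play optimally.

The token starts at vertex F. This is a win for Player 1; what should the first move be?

Build the W/L table. Terminal = L. A non-terminal position is W if it has a move to some L; otherwise it is L.
Every edge goes from a vertex to one that appears earlier in the order H, D, G, F, B, C, A, E, so processing vertices in that order labels each vertex after all of its successors.
H: no outgoing edge → L
D: can move to H, which is L ⇒ W
G: can move to H, which is L ⇒ W
F: can move to H, which is L ⇒ W
B: can move to H, which is L ⇒ W
C: moves to F(W), D(W); every one is W ⇒ L
A: can move to C, which is L ⇒ W
E: moves to G(W), D(W); every one is W ⇒ L
From F, the L positions reachable in one move are: H.

Move to H.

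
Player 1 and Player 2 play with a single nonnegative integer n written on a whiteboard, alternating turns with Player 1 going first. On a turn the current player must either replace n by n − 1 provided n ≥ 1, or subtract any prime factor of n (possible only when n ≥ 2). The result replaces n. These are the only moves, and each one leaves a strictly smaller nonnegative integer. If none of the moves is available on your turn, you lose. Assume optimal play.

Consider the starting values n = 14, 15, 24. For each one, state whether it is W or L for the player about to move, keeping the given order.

14: W, 15: W, 24: L

Build the W/L table. Terminal = L. A non-terminal position is W if it has a move to some L; otherwise it is L.
n=0: no move → L
n=1: →0(L), so W
n=2: →0(L), so W
n=3: →0(L), so W
n=4: →2(W), 3(W) — all W, so L
n=5: →0(L), so W
n=6: →4(L), so W
n=7: →0(L), so W
n=8: →6(W), 7(W) — all W, so L
n=9: →8(L), so W
n=10: →8(L), so W
n=11: →0(L), so W
n=12: →9(W), 10(W), 11(W) — all W, so L
n=13: →0(L), so W
n=14: →12(L), so W
n=15: →12(L), so W
n=16: →14(W), 15(W) — all W, so L
n=17: →0(L), so W
n=18: →16(L), so W
n=19: →0(L), so W
n=20: →15(W), 18(W), 19(W) — all W, so L
n=21: →20(L), so W
n=22: →20(L), so W
n=23: →0(L), so W
n=24: →21(W), 22(W), 23(W) — all W, so L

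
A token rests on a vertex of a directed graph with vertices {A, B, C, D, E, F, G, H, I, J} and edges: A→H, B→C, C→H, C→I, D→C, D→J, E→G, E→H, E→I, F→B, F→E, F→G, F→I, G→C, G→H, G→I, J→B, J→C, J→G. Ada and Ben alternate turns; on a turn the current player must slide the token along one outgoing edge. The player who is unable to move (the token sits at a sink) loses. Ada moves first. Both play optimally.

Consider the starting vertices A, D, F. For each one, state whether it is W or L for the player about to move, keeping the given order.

A: W, D: L, F: W

Positions with no move are L. A position that does have a move is losing for the player to move precisely when every available move leads to a winning position for the opponent. Fill in the labels:
Every edge goes from a vertex to one that appears earlier in the order H, I, C, G, A, E, B, F, J, D, so processing vertices in that order labels each vertex after all of its successors.
H: no outgoing edge → L
I: no outgoing edge → L
C: W (go to I, an L position)
G: W (go to I, an L position)
A: W (go to H, an L position)
E: W (go to I, an L position)
B: L (sole option C(W) is W)
F: W (go to B, an L position)
J: W (go to B, an L position)
D: L (options J(W), C(W) are all W)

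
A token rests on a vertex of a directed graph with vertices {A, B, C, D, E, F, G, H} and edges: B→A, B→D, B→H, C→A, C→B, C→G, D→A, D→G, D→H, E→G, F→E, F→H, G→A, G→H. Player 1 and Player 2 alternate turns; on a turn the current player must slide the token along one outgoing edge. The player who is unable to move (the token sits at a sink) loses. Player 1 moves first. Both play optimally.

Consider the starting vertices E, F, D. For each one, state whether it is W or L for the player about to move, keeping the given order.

E: L, F: W, D: W

Classify positions by backward induction: terminal positions (no move available) are L. From any other position, the mover wins iff some move reaches an L.
Every edge goes from a vertex to one that appears earlier in the order A, H, G, D, B, C, E, F, so processing vertices in that order labels each vertex after all of its successors.
A: no outgoing edge → L
H: no outgoing edge → L
G: W (go to H, an L position)
D: W (go to H, an L position)
B: W (go to H, an L position)
C: W (go to A, an L position)
E: L (sole option G(W) is W)
F: W (go to E, an L position)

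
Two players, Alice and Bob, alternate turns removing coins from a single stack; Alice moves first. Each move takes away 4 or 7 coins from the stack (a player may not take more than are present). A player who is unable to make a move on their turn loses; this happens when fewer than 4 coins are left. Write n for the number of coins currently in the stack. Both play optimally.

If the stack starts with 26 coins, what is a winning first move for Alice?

Build the W/L table. Terminal = L. A non-terminal position is W if it has a move to some L; otherwise it is L.
n=0: no move → L
n=1: no move → L
n=2: no move → L
n=3: no move → L
n=4: reaches L-position 0 → W
n=5: reaches L-position 1 → W
n=6: reaches L-position 2 → W
n=7: reaches L-position 3 → W
n=8: reaches L-position 1 → W
n=9: reaches L-position 2 → W
n=10: reaches L-position 3 → W
n=11: only reaches 7(W), 4(W), all W → L
n=12: only reaches 8(W), 5(W), all W → L
n=13: only reaches 9(W), 6(W), all W → L
n=14: only reaches 10(W), 7(W), all W → L
n=15: reaches L-position 11 → W
n=16: reaches L-position 12 → W
n=17: reaches L-position 13 → W
n=18: reaches L-position 14 → W
n=19: reaches L-position 12 → W
n=20: reaches L-position 13 → W
n=21: reaches L-position 14 → W
n=22: only reaches 18(W), 15(W), all W → L
n=23: only reaches 19(W), 16(W), all W → L
n=24: only reaches 20(W), 17(W), all W → L
n=25: only reaches 21(W), 18(W), all W → L
n=26: reaches L-position 22 → W
From 26, the L positions reachable in one move are: 22.

Remove 4, leaving 22.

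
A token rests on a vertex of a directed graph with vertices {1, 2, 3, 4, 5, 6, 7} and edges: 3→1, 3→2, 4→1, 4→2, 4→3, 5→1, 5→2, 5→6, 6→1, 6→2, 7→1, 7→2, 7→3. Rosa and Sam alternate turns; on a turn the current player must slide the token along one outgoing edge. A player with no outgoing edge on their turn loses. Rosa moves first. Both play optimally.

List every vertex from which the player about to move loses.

1, 2

Use the standard recursion: the mover loses at a terminal position; elsewhere, the mover wins exactly when some move hands the opponent an L position.
Every edge goes from a vertex to one that appears earlier in the order 2, 1, 3, 4, 6, 7, 5, so processing vertices in that order labels each vertex after all of its successors.
2: no outgoing edge → L
1: no outgoing edge → L
3: →1(L), so W
4: →1(L), so W
6: →1(L), so W
7: →1(L), so W
5: →1(L), so W
The losing starting vertices are exactly the entries labelled L in this table (2 of them).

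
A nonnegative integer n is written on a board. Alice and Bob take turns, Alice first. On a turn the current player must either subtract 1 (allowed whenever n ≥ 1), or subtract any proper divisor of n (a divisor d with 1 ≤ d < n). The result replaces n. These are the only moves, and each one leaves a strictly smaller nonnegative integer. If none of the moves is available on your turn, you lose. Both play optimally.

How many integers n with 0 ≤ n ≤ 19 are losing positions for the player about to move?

10

Label each position W (a win for the player to move) or L (a loss). A position with no legal move is L; any other position is W exactly when some move reaches an L, and L when every move reaches a W.
n=0: no move → L
n=1: →0(L), so W
n=2: →1(W) only, which is W, so L
n=3: →2(L), so W
n=4: →2(L), so W
n=5: →4(W) only, which is W, so L
n=6: →5(L), so W
n=7: →6(W) only, which is W, so L
n=8: →7(L), so W
n=9: →6(W), 8(W) — all W, so L
n=10: →5(L), so W
n=11: →10(W) only, which is W, so L
n=12: →9(L), so W
n=13: →12(W) only, which is W, so L
n=14: →7(L), so W
n=15: →10(W), 12(W), 14(W) — all W, so L
n=16: →15(L), so W
n=17: →16(W) only, which is W, so L
n=18: →9(L), so W
n=19: →18(W) only, which is W, so L
L entries with 0 ≤ n ≤ 19: n = 0, 2, 5, 7, 9, 11, 13, 15, 17, 19; that makes 10.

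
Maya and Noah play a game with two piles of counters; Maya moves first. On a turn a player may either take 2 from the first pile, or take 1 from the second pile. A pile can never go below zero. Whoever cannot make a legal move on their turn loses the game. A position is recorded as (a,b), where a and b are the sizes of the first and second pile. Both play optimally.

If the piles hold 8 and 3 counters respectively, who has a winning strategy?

Maya wins.

Compute win/loss labels from the base case upward. A position with no move is L. Any other position is W if it can reach an L in one move, else L.
No move ever increases a pile, so every position that can arise here has a ≤ 8 and b ≤ 3; it is enough to label the cells with 0 ≤ a ≤ 8 and 0 ≤ b ≤ 3.
Every move lowers a or b (never raises either), so fill the grid row by row in increasing a, and left to right within a row: each cell's successors are then already labelled.
      b=0  b=1  b=2  b=3
a=0:    L    W    L    W
a=1:    L    W    L    W
a=2:    W    L    W    L
a=3:    W    L    W    L
a=4:    L    W    L    W
a=5:    L    W    L    W
a=6:    W    L    W    L
a=7:    W    L    W    L
a=8:    L    W    L    W
Cells with no legal move (terminal, hence L): (0,0), (1,0).
The remaining L cells, each justified by listing all of its moves:
(0,2): L (sole option (0,1)(W) is W)
(1,2): L (sole option (1,1)(W) is W)
(2,1): L (options (0,1)(W), (2,0)(W) are all W)
(2,3): L (options (0,3)(W), (2,2)(W) are all W)
(3,1): L (options (1,1)(W), (3,0)(W) are all W)
(3,3): L (options (1,3)(W), (3,2)(W) are all W)
(4,0): L (sole option (2,0)(W) is W)
(4,2): L (options (2,2)(W), (4,1)(W) are all W)
(5,0): L (sole option (3,0)(W) is W)
(5,2): L (options (3,2)(W), (5,1)(W) are all W)
(6,1): L (options (4,1)(W), (6,0)(W) are all W)
(6,3): L (options (4,3)(W), (6,2)(W) are all W)
(7,1): L (options (5,1)(W), (7,0)(W) are all W)
(7,3): L (options (5,3)(W), (7,2)(W) are all W)
(8,0): L (sole option (6,0)(W) is W)
(8,2): L (options (6,2)(W), (8,1)(W) are all W)
Every other cell has at least one move into one of the L cells above, so it is W.
From (8,3) Maya can move to (6,3), reaching an L position.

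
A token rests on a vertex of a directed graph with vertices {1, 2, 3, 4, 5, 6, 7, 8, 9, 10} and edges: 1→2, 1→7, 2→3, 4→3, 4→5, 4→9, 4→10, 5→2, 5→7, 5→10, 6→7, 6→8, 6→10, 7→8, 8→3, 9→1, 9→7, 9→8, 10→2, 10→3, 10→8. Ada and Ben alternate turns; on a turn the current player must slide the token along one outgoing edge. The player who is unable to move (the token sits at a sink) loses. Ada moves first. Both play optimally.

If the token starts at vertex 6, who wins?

Build the W/L table. Terminal = L. A non-terminal position is W if it has a move to some L; otherwise it is L.
Every edge goes from a vertex to one that appears earlier in the order 3, 8, 7, 2, 1, 10, 6, 9, 5, 4, so processing vertices in that order labels each vertex after all of its successors.
3: no outgoing edge → L
8: W (go to 3, an L position)
7: L (sole option 8(W) is W)
2: W (go to 3, an L position)
1: W (go to 7, an L position)
10: W (go to 3, an L position)
6: W (go to 7, an L position)
9: W (go to 7, an L position)
5: W (go to 7, an L position)
4: W (go to 3, an L position)
From 6 Ada can move to 7, reaching an L position.

Ada wins.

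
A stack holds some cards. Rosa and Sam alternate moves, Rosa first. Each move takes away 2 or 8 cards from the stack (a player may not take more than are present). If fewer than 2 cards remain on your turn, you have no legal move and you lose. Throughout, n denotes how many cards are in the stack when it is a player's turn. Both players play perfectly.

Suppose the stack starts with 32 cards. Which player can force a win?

Rosa wins.

Compute win/loss labels from the base case upward. A position with no move is L. Any other position is W if it can reach an L in one move, else L.
n=0: no move → L
n=1: no move → L
n=2: →0(L), so W
n=3: →1(L), so W
n=4: →2(W) only, which is W, so L
n=5: →3(W) only, which is W, so L
n=6: →4(L), so W
n=7: →5(L), so W
n=8: →0(L), so W
n=9: →1(L), so W
n=10: →8(W), 2(W) — all W, so L
n=11: →9(W), 3(W) — all W, so L
n=12: →10(L), so W
n=13: →11(L), so W
n=14: →12(W), 6(W) — all W, so L
n=15: →13(W), 7(W) — all W, so L
n=16: →14(L), so W
n=17: →15(L), so W
n=18: →10(L), so W
n=19: →11(L), so W
n=20: →18(W), 12(W) — all W, so L
n=21: →19(W), 13(W) — all W, so L
n=22: →20(L), so W
n=23: →21(L), so W
n=24: →22(W), 16(W) — all W, so L
n=25: →23(W), 17(W) — all W, so L
n=26: →24(L), so W
n=27: →25(L), so W
n=28: →20(L), so W
n=29: →21(L), so W
n=30: →28(W), 22(W) — all W, so L
n=31: →29(W), 23(W) — all W, so L
n=32: →30(L), so W
The starting position 32 is W: Rosa should remove 2, leaving 30, handing over an L position.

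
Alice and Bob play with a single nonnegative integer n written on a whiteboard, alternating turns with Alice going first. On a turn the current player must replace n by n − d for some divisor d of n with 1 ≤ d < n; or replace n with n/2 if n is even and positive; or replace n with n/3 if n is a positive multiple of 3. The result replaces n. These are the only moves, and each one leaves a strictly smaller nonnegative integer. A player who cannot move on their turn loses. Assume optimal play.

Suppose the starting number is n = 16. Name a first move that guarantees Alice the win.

Move to 15.

Compute win/loss labels from the base case upward. A position with no move is L. Any other position is W if it can reach an L in one move, else L.
n=0: no move → L
n=1: no move → L
n=2: can move to 1, which is L ⇒ W
n=3: can move to 1, which is L ⇒ W
n=4: moves to 2(W), 3(W); every one is W ⇒ L
n=5: can move to 4, which is L ⇒ W
n=6: can move to 4, which is L ⇒ W
n=7: the only move is to 6(W), a W ⇒ L
n=8: can move to 4, which is L ⇒ W
n=9: moves to 3(W), 6(W), 8(W); every one is W ⇒ L
n=10: can move to 9, which is L ⇒ W
n=11: the only move is to 10(W), a W ⇒ L
n=12: can move to 4, which is L ⇒ W
n=13: the only move is to 12(W), a W ⇒ L
n=14: can move to 7, which is L ⇒ W
n=15: moves to 5(W), 10(W), 12(W), 14(W); every one is W ⇒ L
n=16: can move to 15, which is L ⇒ W
From 16, the L positions reachable in one move are: 15.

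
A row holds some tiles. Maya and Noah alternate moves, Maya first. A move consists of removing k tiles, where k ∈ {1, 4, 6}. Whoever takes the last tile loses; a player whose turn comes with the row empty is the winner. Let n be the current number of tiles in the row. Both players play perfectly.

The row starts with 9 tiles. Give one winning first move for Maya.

Work bottom-up. With no move the player to move wins. Otherwise the position is W if at least one move leads to an L position for the opponent, and L if every move leads to a W.
n=0: no move; the opponent has just taken the last tile and therefore loses → W
n=1: the only move is to 0(W), a W ⇒ L
n=2: can move to 1, which is L ⇒ W
n=3: the only move is to 2(W), a W ⇒ L
n=4: can move to 3, which is L ⇒ W
n=5: can move to 1, which is L ⇒ W
n=6: moves to 5(W), 2(W), 0(W); every one is W ⇒ L
n=7: can move to 6, which is L ⇒ W
n=8: moves to 7(W), 4(W), 2(W); every one is W ⇒ L
n=9: can move to 8, which is L ⇒ W
From 9, the L positions reachable in one move are: 8, 3. Any move reaching one of these is winning.

Remove 1, leaving 8.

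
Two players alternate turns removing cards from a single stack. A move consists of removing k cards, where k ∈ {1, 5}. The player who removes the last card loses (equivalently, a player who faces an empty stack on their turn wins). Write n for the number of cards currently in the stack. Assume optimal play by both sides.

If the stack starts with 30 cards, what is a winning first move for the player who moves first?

Build the W/L table. Terminal = W. A non-terminal position is W if it has a move to some L; otherwise it is L.
n=0: no move; the opponent has just taken the last card and therefore loses → W
n=1: →0(W) only, which is W, so L
n=2: →1(L), so W
n=3: →2(W) only, which is W, so L
n=4: →3(L), so W
n=5: →4(W), 0(W) — all W, so L
n=6: →5(L), so W
n=7: →6(W), 2(W) — all W, so L
n=8: →7(L), so W
n=9: →8(W), 4(W) — all W, so L
n=10: →9(L), so W
n=11: →10(W), 6(W) — all W, so L
n=12: →11(L), so W
n=13: →12(W), 8(W) — all W, so L
n=14: →13(L), so W
n=15: →14(W), 10(W) — all W, so L
n=16: →15(L), so W
n=17: →16(W), 12(W) — all W, so L
n=18: →17(L), so W
n=19: →18(W), 14(W) — all W, so L
n=20: →19(L), so W
n=21: →20(W), 16(W) — all W, so L
n=22: →21(L), so W
n=23: →22(W), 18(W) — all W, so L
n=24: →23(L), so W
n=25: →24(W), 20(W) — all W, so L
n=26: →25(L), so W
n=27: →26(W), 22(W) — all W, so L
n=28: →27(L), so W
n=29: →28(W), 24(W) — all W, so L
n=30: →29(L), so W
From 30, the L positions reachable in one move are: 29, 25. Any move reaching one of these is winning.

Remove 1, leaving 29.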